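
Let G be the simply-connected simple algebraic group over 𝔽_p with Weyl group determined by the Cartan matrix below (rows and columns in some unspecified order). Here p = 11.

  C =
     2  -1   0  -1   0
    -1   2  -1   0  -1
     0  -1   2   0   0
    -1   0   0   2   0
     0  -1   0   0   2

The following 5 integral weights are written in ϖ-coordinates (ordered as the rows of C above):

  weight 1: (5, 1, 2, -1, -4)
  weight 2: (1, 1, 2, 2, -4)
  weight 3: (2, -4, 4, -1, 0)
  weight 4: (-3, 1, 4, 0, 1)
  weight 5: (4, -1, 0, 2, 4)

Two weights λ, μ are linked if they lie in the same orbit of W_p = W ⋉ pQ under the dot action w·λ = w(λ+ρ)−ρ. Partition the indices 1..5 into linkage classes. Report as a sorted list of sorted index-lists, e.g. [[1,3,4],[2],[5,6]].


Root system D_5: the 5×5 matrix C matches after relabeling.

Each λ_j+ρ reduced to Ā_11; 5-tuples below use C's row order:

  λ_1 → (0, 1, 2, 0, 2)
  λ_2 → (1, 1, 2, 3, 2)
  λ_3 → (0, 1, 2, 0, 2)
  λ_4 → (1, 0, 5, 1, 2)
  λ_5 → (0, 1, 2, 0, 2)

These 5 weights hit 3 W_11-dot-orbits; sizes (3, 1, 1):

[[1, 3, 5], [2], [4]]


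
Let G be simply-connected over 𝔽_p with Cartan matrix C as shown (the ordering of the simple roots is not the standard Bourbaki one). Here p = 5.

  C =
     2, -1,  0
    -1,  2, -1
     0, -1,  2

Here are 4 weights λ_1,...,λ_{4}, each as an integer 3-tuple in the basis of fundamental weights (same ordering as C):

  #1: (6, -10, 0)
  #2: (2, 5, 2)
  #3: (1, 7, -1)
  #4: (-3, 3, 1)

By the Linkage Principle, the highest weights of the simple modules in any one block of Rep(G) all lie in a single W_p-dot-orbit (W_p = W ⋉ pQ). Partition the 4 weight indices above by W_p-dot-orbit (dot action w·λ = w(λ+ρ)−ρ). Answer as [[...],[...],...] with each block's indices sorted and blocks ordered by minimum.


A_3 Cartan matrix, 3 simple roots permuted; ρ=(1,1,1).

Folding the 4 weights λ_j+ρ into Ā_5 (reps in the given 3-coord order):

  1: (1, 2, 1)
  2: (1, 2, 1)
  3: (0, 0, 2)
  4: (1, 2, 1)

These 4 weights hit 2 W_5-dot-orbits; sizes (3, 1):

[[1, 2, 4], [3]]


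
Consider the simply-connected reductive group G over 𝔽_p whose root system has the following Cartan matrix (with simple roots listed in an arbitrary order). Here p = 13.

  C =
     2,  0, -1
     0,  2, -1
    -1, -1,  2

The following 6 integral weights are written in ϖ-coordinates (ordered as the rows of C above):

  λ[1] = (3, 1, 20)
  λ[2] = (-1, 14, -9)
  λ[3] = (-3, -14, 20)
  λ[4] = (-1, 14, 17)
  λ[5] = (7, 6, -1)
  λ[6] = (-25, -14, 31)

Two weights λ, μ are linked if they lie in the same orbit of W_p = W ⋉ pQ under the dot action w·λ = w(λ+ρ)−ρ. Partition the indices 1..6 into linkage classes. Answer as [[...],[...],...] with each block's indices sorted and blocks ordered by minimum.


C ↔ A_3 under row/col permutation; |W(A_3)| = 24.

Folding the 6 weights λ_j+ρ into Ā_13 (reps in the given 3-coord order):

  1: (1, 3, 1)
  2: (6, 5, 0)
  3: (6, 5, 0)
  4: (6, 5, 0)
  5: (6, 5, 0)
  6: (6, 5, 0)

Partition of {1..6} into 2 W_13-dot-orbits:

[[1], [2, 3, 4, 5, 6]]


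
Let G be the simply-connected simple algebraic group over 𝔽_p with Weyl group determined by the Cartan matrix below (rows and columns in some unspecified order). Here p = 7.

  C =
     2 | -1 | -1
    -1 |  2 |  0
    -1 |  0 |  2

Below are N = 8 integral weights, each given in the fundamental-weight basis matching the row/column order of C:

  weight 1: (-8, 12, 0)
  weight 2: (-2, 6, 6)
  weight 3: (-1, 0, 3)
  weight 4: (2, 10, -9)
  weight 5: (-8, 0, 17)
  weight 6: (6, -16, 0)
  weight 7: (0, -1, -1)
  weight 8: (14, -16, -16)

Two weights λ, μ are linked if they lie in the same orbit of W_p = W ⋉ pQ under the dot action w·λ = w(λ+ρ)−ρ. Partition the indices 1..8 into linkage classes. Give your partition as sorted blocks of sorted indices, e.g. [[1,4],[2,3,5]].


Cartan matrix: type A_3 (|W|=24); un-permuting the 3 rows.

Ā_7 reps of the 8 weights (A_3, coords as presented):

  [1] (1, 0, 0) · [2] (1, 0, 0) · [3] (0, 1, 4) · [4] (0, 1, 4) · [5] (0, 1, 4) · [6] (1, 0, 0) · [7] (1, 0, 0) · [8] (1, 0, 0)

These 8 weights hit 2 W_7-dot-orbits; sizes (5, 3):

[[1, 2, 6, 7, 8], [3, 4, 5]]


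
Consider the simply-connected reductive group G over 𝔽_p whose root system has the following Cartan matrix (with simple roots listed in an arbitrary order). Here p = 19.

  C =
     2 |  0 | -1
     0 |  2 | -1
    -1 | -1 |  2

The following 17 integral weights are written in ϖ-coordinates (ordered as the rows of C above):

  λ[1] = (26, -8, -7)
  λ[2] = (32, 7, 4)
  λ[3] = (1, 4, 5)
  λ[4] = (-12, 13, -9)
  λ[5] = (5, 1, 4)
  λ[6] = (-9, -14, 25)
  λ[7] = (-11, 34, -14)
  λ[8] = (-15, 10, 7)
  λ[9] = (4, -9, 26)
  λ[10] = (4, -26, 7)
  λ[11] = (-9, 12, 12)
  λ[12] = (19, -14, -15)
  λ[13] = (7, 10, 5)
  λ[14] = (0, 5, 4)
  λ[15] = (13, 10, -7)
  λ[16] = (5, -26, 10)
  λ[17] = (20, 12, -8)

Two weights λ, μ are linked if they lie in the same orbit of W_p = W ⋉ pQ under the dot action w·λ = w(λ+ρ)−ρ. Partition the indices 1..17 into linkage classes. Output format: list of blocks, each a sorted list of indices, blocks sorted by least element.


A_3 Cartan matrix, 3 simple roots permuted; ρ=(1,1,1).

Alcove-folded reps (p=19, 17 weights, presented ϖ-order):

  λ_1+ρ ↦ (6, 2, 5);  λ_2+ρ ↦ (8, 5, 6);  λ_3+ρ ↦ (2, 5, 6);  λ_4+ρ ↦ (8, 5, 6);  λ_5+ρ ↦ (6, 2, 5);  λ_6+ρ ↦ (1, 6, 5);  λ_7+ρ ↦ (3, 4, 3);  λ_8+ρ ↦ (8, 5, 6);  λ_9+ρ ↦ (8, 5, 6);  λ_10+ρ ↦ (6, 2, 5);  λ_11+ρ ↦ (1, 6, 5);  λ_12+ρ ↦ (1, 6, 5);  λ_13+ρ ↦ (2, 5, 6);  λ_14+ρ ↦ (1, 6, 5);  λ_15+ρ ↦ (8, 5, 6);  λ_16+ρ ↦ (2, 5, 6);  λ_17+ρ ↦ (6, 2, 5)

5 distinct reps among the 17 weights ⇒ 5 W_19-linkage classes:

[[1, 5, 10, 17], [2, 4, 8, 9, 15], [3, 13, 16], [6, 11, 12, 14], [7]]


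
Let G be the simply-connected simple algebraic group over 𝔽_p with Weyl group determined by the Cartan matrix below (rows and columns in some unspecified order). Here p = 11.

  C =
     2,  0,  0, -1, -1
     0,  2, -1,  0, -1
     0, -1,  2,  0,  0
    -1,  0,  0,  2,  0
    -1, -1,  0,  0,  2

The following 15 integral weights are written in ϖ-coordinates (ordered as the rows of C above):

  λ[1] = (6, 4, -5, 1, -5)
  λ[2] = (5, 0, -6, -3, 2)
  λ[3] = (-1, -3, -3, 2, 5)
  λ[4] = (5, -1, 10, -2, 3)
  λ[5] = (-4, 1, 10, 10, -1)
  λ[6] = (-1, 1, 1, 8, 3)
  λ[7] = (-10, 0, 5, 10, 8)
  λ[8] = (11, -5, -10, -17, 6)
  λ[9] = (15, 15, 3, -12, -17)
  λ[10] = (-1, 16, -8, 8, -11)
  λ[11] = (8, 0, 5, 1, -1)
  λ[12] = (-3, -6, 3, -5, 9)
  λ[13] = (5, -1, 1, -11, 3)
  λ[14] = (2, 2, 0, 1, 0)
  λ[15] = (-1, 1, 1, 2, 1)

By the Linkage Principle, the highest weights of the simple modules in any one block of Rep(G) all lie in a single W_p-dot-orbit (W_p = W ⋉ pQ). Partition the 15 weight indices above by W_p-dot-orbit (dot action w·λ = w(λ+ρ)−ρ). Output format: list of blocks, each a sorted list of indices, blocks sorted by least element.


Root system A_5: the 5×5 matrix C matches after relabeling.

λ_j+ρ reflected into Ā_11 (⟨·,θ^∨⟩≤11); 5-tuples as given:

  λ_1 → (3, 3, 1, 2, 1)
  λ_2 → (3, 3, 1, 2, 1)
  λ_3 → (0, 2, 2, 3, 2)
  λ_4 → (4, 0, 1, 5, 0)
  λ_5 → (2, 1, 0, 0, 0)
  λ_6 → (0, 2, 2, 3, 2)
  λ_7 → (4, 0, 1, 5, 0)
  λ_8 → (3, 3, 1, 2, 1)
  λ_9 → (2, 0, 5, 4, 0)
  λ_10 → (4, 0, 1, 5, 0)
  λ_11 → (4, 0, 1, 5, 0)
  λ_12 → (3, 3, 1, 2, 1)
  λ_13 → (4, 0, 1, 5, 0)
  λ_14 → (3, 3, 1, 2, 1)
  λ_15 → (0, 2, 2, 3, 2)

Partition of {1..15} into 5 W_11-dot-orbits:

[[1, 2, 8, 12, 14], [3, 6, 15], [4, 7, 10, 11, 13], [5], [9]]


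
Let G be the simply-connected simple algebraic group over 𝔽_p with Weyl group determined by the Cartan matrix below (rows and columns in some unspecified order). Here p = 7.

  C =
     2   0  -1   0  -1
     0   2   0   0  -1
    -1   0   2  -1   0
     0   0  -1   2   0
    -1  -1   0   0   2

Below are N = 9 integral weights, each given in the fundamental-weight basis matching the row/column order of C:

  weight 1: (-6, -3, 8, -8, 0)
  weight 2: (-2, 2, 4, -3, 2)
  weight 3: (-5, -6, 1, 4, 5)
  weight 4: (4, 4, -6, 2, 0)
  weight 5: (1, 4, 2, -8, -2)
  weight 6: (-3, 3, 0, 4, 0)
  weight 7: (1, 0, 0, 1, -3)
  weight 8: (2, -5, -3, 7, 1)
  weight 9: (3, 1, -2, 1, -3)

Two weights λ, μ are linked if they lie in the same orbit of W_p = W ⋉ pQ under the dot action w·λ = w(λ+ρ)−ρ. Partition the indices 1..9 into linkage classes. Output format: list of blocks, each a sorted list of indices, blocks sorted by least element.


Root system A_5: the 5×5 matrix C matches after relabeling.

W_7-reps of the 9 weights in Ā_7 (same 5-coord order as C):

  1: (1, 0, 1, 1, 2)
  2: (1, 0, 1, 1, 2)
  3: (1, 0, 1, 1, 2)
  4: (0, 1, 1, 2, 1)
  5: (1, 0, 1, 1, 2)
  6: (0, 1, 1, 2, 1)
  7: (0, 1, 1, 2, 1)
  8: (0, 1, 1, 2, 1)
  9: (1, 0, 1, 1, 2)

Partition of {1..9} into 2 W_7-dot-orbits:

[[1, 2, 3, 5, 9], [4, 6, 7, 8]]


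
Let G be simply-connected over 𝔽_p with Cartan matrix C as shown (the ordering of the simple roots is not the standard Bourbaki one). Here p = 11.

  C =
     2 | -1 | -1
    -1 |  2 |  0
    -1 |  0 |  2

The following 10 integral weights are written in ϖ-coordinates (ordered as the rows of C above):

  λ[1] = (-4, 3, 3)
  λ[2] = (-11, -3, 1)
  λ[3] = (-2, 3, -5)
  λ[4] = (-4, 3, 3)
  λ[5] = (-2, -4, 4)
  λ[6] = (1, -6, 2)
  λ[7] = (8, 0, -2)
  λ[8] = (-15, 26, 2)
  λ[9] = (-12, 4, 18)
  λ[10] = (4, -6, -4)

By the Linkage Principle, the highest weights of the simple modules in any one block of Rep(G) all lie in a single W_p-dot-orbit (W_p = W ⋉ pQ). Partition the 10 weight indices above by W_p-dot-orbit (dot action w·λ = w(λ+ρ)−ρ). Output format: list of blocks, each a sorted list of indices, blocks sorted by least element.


A_3 Cartan matrix, 3 simple roots permuted; ρ=(1,1,1).

Each λ_j+ρ reduced to Ā_11; 3-tuples below use C's row order:

  λ_1 → (3, 1, 1);  λ_2 → (8, 1, 1);  λ_3 → (3, 1, 1);  λ_4 → (3, 1, 1);  λ_5 → (3, 1, 1);  λ_6 → (3, 2, 0);  λ_7 → (8, 1, 1);  λ_8 → (3, 2, 0);  λ_9 → (3, 2, 0);  λ_10 → (3, 2, 0)

Linkage partition of the 10 weights (3 classes, p=11):

[[1, 3, 4, 5], [2, 7], [6, 8, 9, 10]]


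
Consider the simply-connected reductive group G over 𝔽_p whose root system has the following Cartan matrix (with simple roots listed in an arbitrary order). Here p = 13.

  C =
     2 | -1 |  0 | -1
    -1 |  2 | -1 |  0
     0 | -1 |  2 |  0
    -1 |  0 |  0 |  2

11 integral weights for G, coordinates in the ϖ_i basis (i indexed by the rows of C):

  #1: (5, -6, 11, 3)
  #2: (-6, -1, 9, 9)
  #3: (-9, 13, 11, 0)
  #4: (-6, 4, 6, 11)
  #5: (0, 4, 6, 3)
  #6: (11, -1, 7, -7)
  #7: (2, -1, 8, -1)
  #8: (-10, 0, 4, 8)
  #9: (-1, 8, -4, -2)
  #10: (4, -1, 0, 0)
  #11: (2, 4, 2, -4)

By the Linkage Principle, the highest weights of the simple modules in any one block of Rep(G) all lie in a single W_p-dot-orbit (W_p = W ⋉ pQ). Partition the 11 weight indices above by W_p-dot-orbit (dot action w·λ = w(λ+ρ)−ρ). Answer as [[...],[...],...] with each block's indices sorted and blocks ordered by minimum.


Dynkin diagram of C (from the 6 off-diagonal −1 entries): A_4.

Each λ_j+ρ reduced to Ā_13; 4-tuples below use C's row order:

    λ_1 → (1, 5, 3, 0)
    λ_2 → (0, 5, 3, 3)
    λ_3 → (5, 0, 1, 1)
    λ_4 → (5, 0, 1, 1)
    λ_5 → (1, 5, 3, 0)
    λ_6 → (5, 0, 1, 1)
    λ_7 → (3, 0, 9, 0)
    λ_8 → (1, 5, 3, 0)
    λ_9 → (1, 5, 3, 0)
    λ_10 → (5, 0, 1, 1)
    λ_11 → (0, 5, 3, 3)

These 11 weights hit 4 W_13-dot-orbits; sizes (4, 2, 4, 1):

[[1, 5, 8, 9], [2, 11], [3, 4, 6, 10], [7]]


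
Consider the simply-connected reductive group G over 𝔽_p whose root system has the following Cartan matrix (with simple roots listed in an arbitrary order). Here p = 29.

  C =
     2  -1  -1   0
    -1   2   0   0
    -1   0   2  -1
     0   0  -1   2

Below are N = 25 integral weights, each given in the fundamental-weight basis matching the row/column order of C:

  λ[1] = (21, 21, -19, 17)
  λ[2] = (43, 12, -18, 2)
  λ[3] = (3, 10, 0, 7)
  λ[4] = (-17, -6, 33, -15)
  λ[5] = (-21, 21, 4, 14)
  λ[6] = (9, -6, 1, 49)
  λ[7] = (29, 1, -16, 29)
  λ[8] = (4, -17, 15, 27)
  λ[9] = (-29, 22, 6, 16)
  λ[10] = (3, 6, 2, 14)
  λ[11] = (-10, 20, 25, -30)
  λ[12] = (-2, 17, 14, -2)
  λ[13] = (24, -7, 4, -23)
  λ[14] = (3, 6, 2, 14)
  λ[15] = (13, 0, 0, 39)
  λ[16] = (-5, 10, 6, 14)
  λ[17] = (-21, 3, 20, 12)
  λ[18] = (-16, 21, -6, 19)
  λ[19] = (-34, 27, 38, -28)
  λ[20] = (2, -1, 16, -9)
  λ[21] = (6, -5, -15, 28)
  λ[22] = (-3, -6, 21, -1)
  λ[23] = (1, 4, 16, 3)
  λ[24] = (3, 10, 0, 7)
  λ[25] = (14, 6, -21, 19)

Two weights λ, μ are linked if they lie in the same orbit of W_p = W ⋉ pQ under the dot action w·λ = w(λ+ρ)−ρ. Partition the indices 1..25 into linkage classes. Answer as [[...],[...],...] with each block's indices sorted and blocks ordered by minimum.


A_4 Cartan matrix, 4 simple roots permuted; ρ=(1,1,1,1).

Ā_29 reps of the 25 weights (A_4, coords as presented):

  [1] (4, 7, 3, 15);  [2] (1, 14, 11, 2);  [3] (4, 11, 1, 8);  [4] (4, 11, 1, 8);  [5] (5, 2, 15, 0);  [6] (2, 5, 17, 4);  [7] (1, 14, 11, 2);  [8] (4, 11, 1, 8);  [9] (2, 5, 17, 4);  [10] (4, 7, 3, 15);  [11] (3, 0, 9, 8);  [12] (1, 14, 11, 2);  [13] (2, 5, 17, 4);  [14] (4, 7, 3, 15);  [15] (1, 14, 11, 2);  [16] (4, 7, 3, 15);  [17] (4, 11, 1, 8);  [18] (5, 2, 15, 0);  [19] (2, 5, 17, 4);  [20] (3, 0, 9, 8);  [21] (4, 7, 3, 15);  [22] (5, 2, 15, 0);  [23] (2, 5, 17, 4);  [24] (4, 11, 1, 8);  [25] (5, 2, 15, 0)

6 distinct reps among the 25 weights ⇒ 6 W_29-linkage classes:

[[1, 10, 14, 16, 21], [2, 7, 12, 15], [3, 4, 8, 17, 24], [5, 18, 22, 25], [6, 9, 13, 19, 23], [11, 20]]


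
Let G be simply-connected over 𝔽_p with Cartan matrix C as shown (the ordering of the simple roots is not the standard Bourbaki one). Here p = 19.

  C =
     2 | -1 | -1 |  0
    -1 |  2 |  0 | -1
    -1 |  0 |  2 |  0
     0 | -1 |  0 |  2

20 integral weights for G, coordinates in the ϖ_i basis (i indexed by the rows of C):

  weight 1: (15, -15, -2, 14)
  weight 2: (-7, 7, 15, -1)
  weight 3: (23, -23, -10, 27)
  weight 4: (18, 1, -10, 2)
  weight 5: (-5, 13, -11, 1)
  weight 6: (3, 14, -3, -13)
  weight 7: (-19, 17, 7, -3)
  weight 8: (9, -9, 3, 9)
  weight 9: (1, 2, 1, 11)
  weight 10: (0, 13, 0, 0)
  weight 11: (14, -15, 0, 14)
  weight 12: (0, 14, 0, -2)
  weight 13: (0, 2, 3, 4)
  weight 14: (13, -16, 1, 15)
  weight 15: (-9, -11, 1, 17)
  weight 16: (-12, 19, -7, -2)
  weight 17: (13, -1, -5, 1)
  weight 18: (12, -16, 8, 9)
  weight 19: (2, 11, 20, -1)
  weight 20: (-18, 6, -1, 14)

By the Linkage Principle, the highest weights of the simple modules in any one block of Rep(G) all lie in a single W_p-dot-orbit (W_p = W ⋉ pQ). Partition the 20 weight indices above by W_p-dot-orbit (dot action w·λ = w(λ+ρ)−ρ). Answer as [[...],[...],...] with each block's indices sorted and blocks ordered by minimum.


Dynkin diagram of C (from the 6 off-diagonal −1 entries): A_4.

Folding the 20 weights λ_j+ρ into Ā_19 (reps in the given 4-coord order):

  [1] (1, 14, 1, 1)
  [2] (6, 2, 10, 0)
  [3] (2, 8, 4, 2)
  [4] (10, 0, 4, 2)
  [5] (10, 0, 4, 2)
  [6] (2, 3, 2, 12)
  [7] (6, 2, 10, 0)
  [8] (2, 8, 4, 2)
  [9] (2, 3, 2, 12)
  [10] (1, 14, 1, 1)
  [11] (1, 14, 1, 1)
  [12] (1, 14, 1, 1)
  [13] (1, 3, 4, 5)
  [14] (1, 14, 1, 1)
  [15] (6, 2, 10, 0)
  [16] (6, 2, 10, 0)
  [17] (10, 0, 4, 2)
  [18] (2, 8, 4, 2)
  [19] (2, 3, 2, 12)
  [20] (10, 0, 4, 2)

Grouping the 20 weights by Ā_19-representative: 6 linkage classes.

[[1, 10, 11, 12, 14], [2, 7, 15, 16], [3, 8, 18], [4, 5, 17, 20], [6, 9, 19], [13]]


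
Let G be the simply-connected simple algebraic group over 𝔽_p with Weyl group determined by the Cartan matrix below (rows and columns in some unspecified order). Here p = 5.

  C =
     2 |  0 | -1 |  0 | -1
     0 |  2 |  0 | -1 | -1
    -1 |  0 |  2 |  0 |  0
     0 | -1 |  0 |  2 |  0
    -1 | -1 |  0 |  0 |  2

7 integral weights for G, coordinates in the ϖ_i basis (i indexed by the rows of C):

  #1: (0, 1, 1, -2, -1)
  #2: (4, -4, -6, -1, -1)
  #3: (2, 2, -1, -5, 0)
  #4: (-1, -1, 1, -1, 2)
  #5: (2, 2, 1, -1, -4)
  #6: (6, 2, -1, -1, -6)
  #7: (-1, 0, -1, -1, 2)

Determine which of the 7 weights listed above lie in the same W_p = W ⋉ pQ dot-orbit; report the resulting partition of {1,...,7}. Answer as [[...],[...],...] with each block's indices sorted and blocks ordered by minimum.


A_5 Cartan matrix, 5 simple roots permuted; ρ=(1,1,1,1,1).

Alcove-folded reps (p=5, 7 weights, presented ϖ-order):

  λ_1+ρ ↦ (1, 1, 2, 1, 0)
  λ_2+ρ ↦ (0, 0, 2, 0, 3)
  λ_3+ρ ↦ (1, 1, 2, 1, 0)
  λ_4+ρ ↦ (0, 0, 2, 0, 3)
  λ_5+ρ ↦ (0, 0, 2, 0, 3)
  λ_6+ρ ↦ (0, 0, 2, 0, 3)
  λ_7+ρ ↦ (0, 1, 0, 0, 3)

3 distinct reps among the 7 weights ⇒ 3 W_5-linkage classes:

[[1, 3], [2, 4, 5, 6], [7]]


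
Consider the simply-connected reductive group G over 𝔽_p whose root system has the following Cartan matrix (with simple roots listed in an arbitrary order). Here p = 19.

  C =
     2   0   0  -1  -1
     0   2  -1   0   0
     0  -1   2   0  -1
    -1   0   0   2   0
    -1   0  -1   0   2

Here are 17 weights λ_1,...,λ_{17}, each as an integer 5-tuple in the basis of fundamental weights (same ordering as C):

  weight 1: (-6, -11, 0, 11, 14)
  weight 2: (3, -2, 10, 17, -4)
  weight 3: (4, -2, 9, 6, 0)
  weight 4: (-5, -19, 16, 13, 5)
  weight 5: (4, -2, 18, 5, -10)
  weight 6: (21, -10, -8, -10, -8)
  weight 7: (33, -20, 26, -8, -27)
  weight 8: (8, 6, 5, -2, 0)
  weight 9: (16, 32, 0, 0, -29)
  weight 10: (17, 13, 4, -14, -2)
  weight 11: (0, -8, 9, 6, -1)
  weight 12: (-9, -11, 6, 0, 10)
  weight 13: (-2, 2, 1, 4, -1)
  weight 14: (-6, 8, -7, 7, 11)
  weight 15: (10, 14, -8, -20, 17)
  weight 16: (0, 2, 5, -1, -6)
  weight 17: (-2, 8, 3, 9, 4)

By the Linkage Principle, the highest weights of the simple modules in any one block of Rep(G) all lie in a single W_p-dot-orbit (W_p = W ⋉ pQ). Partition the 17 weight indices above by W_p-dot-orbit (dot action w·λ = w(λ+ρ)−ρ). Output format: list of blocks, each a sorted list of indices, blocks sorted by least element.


A_5 Cartan matrix, 5 simple roots permuted; ρ=(1,1,1,1,1).

Each λ_j+ρ reduced to Ā_19; 5-tuples below use C's row order:

  λ_1+ρ ↦ (5, 3, 6, 3, 1);  λ_2+ρ ↦ (1, 7, 3, 7, 0);  λ_3+ρ ↦ (5, 3, 6, 3, 1);  λ_4+ρ ↦ (0, 3, 1, 4, 1);  λ_5+ρ ↦ (4, 1, 8, 0, 5);  λ_6+ρ ↦ (5, 3, 6, 3, 1);  λ_7+ρ ↦ (1, 7, 3, 7, 0);  λ_8+ρ ↦ (5, 3, 6, 3, 1);  λ_9+ρ ↦ (1, 1, 4, 1, 4);  λ_10+ρ ↦ (0, 3, 1, 4, 1);  λ_11+ρ ↦ (1, 7, 3, 7, 0);  λ_12+ρ ↦ (1, 7, 3, 7, 0);  λ_13+ρ ↦ (0, 3, 1, 4, 1);  λ_14+ρ ↦ (5, 3, 6, 3, 1);  λ_15+ρ ↦ (1, 7, 3, 7, 0);  λ_16+ρ ↦ (0, 3, 1, 4, 1);  λ_17+ρ ↦ (1, 1, 4, 1, 4)

5 distinct reps among the 17 weights ⇒ 5 W_19-linkage classes:

[[1, 3, 6, 8, 14], [2, 7, 11, 12, 15], [4, 10, 13, 16], [5], [9, 17]]


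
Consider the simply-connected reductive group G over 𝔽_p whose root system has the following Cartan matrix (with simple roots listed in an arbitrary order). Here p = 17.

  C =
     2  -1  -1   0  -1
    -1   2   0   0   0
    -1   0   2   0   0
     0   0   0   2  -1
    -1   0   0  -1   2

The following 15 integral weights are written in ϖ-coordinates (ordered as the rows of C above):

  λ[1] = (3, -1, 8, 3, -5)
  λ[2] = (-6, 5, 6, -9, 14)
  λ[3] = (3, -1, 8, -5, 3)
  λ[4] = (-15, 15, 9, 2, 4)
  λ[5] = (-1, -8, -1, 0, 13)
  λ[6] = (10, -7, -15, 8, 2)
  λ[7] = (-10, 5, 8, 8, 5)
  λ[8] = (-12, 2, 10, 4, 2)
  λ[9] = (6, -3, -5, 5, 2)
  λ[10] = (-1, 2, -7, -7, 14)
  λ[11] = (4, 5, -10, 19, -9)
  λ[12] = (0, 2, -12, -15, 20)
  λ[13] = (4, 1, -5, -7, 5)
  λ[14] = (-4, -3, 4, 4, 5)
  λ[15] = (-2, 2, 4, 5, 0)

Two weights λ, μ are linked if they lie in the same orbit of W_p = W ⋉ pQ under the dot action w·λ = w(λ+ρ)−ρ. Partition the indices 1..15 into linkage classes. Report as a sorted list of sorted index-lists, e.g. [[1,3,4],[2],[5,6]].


Type D_5, rank 5, |W|=1920; reorder rows/cols to standard.

Folding the 15 weights λ_j+ρ into Ā_17 (reps in the given 5-coord order):

  λ_1+ρ ↦ (0, 0, 9, 0, 4)
  λ_2+ρ ↦ (1, 0, 1, 2, 5)
  λ_3+ρ ↦ (0, 0, 9, 0, 4)
  λ_4+ρ ↦ (1, 2, 4, 6, 0)
  λ_5+ρ ↦ (0, 0, 7, 1, 2)
  λ_6+ρ ↦ (0, 3, 5, 3, 0)
  λ_7+ρ ↦ (2, 3, 0, 5, 1)
  λ_8+ρ ↦ (0, 3, 5, 3, 0)
  λ_9+ρ ↦ (1, 2, 4, 6, 0)
  λ_10+ρ ↦ (2, 3, 0, 5, 1)
  λ_11+ρ ↦ (2, 3, 0, 5, 1)
  λ_12+ρ ↦ (1, 2, 4, 6, 0)
  λ_13+ρ ↦ (1, 2, 4, 6, 0)
  λ_14+ρ ↦ (2, 3, 0, 5, 1)
  λ_15+ρ ↦ (1, 2, 4, 6, 0)

These 15 weights hit 6 W_17-dot-orbits; sizes (2, 1, 5, 1, 2, 4):

[[1, 3], [2], [4, 9, 12, 13, 15], [5], [6, 8], [7, 10, 11, 14]]


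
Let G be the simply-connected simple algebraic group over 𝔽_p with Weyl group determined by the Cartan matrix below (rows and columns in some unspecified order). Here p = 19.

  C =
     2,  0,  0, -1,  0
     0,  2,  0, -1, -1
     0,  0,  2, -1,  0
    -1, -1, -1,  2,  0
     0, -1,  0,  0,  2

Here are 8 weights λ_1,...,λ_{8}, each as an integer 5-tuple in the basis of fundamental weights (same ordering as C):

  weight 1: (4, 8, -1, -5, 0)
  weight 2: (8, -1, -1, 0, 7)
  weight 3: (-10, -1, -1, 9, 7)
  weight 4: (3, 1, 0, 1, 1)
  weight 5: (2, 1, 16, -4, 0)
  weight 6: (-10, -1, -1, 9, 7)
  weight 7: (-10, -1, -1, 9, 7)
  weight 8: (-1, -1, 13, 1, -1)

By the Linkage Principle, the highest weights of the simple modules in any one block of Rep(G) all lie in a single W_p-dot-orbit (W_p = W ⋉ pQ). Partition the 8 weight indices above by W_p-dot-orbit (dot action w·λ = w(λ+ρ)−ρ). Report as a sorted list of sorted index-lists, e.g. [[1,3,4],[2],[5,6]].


D_5 Cartan matrix, 5 simple roots permuted; ρ=(1,1,1,1,1).

Each λ_j+ρ reduced to Ā_19; 5-tuples below use C's row order:

  1: (1, 5, 4, 0, 1);  2: (9, 0, 0, 1, 8);  3: (9, 0, 0, 1, 8);  4: (4, 2, 1, 2, 2);  5: (0, 0, 14, 2, 0);  6: (9, 0, 0, 1, 8);  7: (9, 0, 0, 1, 8);  8: (0, 0, 14, 2, 0)

Linkage partition of the 8 weights (4 classes, p=19):

[[1], [2, 3, 6, 7], [4], [5, 8]]


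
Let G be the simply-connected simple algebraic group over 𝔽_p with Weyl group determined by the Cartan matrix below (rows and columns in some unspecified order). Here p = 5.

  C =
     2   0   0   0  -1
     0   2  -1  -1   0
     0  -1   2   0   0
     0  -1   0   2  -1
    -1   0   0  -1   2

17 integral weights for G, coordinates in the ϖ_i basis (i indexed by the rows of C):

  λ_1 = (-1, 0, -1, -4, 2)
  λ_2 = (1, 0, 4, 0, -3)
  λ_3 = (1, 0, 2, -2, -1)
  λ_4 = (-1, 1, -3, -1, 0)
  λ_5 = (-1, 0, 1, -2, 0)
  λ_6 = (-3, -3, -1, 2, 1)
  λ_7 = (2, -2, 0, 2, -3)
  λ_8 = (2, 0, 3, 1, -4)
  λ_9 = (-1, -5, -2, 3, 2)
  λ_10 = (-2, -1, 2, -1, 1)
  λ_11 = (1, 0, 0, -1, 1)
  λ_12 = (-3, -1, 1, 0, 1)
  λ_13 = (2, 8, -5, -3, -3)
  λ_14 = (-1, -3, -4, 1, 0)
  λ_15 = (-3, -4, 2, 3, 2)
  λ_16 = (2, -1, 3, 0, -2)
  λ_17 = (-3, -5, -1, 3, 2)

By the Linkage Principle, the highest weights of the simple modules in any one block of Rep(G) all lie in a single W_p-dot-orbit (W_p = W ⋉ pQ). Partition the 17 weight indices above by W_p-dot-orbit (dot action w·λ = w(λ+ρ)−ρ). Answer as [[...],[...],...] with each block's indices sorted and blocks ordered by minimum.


Dynkin diagram of C (from the 8 off-diagonal −1 entries): A_5.

λ_j+ρ reflected into Ā_5 (⟨·,θ^∨⟩≤5); 5-tuples as given:

  λ_1+ρ ↦ (0, 0, 2, 1, 0) · λ_2+ρ ↦ (1, 0, 3, 0, 1) · λ_3+ρ ↦ (1, 0, 3, 0, 1) · λ_4+ρ ↦ (0, 0, 2, 0, 1) · λ_5+ρ ↦ (0, 0, 2, 1, 0) · λ_6+ρ ↦ (2, 0, 2, 1, 0) · λ_7+ρ ↦ (1, 1, 0, 0, 2) · λ_8+ρ ↦ (2, 0, 2, 1, 0) · λ_9+ρ ↦ (2, 0, 2, 1, 0) · λ_10+ρ ↦ (1, 0, 3, 0, 1) · λ_11+ρ ↦ (1, 1, 0, 0, 2) · λ_12+ρ ↦ (2, 0, 2, 1, 0) · λ_13+ρ ↦ (1, 1, 0, 0, 2) · λ_14+ρ ↦ (2, 0, 2, 1, 0) · λ_15+ρ ↦ (0, 1, 2, 1, 1) · λ_16+ρ ↦ (0, 0, 2, 0, 1) · λ_17+ρ ↦ (0, 0, 2, 0, 1)

The 17 indices split into 6 linkage classes (same alcove rep ⇔ same W_5-dot-orbit):

[[1, 5], [2, 3, 10], [4, 16, 17], [6, 8, 9, 12, 14], [7, 11, 13], [15]]


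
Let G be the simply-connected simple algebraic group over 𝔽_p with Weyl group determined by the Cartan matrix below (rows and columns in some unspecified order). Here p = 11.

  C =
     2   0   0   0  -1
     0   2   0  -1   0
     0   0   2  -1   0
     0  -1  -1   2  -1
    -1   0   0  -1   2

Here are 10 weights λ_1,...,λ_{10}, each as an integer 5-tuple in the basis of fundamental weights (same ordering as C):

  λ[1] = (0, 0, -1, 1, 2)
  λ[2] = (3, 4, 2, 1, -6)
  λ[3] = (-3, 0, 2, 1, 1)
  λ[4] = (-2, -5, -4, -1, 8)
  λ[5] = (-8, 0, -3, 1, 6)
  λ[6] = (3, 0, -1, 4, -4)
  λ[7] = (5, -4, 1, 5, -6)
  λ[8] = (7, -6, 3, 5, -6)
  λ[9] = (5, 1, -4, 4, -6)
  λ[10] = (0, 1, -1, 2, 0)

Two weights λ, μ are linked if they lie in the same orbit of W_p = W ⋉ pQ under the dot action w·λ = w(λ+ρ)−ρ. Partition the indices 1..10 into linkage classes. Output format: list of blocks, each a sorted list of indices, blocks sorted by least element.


Type D_5, rank 5, |W|=1920; reorder rows/cols to standard.

Ā_11 reps of the 10 weights (D_5, coords as presented):

  [1] (1, 1, 0, 2, 2);  [2] (1, 2, 0, 3, 1);  [3] (2, 1, 3, 2, 0);  [4] (1, 3, 4, 0, 1);  [5] (7, 1, 2, 0, 0);  [6] (1, 1, 0, 2, 2);  [7] (1, 1, 0, 2, 2);  [8] (1, 1, 0, 2, 2);  [9] (1, 1, 0, 2, 2);  [10] (1, 2, 0, 3, 1)

Grouping the 10 weights by Ā_11-representative: 5 linkage classes.

[[1, 6, 7, 8, 9], [2, 10], [3], [4], [5]]


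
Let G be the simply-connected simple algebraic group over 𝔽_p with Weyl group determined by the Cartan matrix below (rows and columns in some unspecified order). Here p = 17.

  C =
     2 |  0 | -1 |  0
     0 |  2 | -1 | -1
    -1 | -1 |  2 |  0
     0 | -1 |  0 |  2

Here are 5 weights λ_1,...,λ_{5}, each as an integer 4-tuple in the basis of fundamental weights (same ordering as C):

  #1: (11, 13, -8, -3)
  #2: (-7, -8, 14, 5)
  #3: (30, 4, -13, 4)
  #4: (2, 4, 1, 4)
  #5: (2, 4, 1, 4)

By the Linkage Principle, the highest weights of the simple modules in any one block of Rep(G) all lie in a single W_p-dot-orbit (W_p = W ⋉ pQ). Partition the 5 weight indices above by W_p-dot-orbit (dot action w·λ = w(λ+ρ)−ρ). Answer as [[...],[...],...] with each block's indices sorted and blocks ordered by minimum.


Type A_4, rank 4, |W|=120; reorder rows/cols to standard.

Alcove-folded reps (p=17, 5 weights, presented ϖ-order):

  1: (3, 5, 7, 0)
  2: (6, 6, 2, 1)
  3: (3, 5, 2, 5)
  4: (3, 5, 2, 5)
  5: (3, 5, 2, 5)

Linkage partition of the 5 weights (3 classes, p=17):

[[1], [2], [3, 4, 5]]


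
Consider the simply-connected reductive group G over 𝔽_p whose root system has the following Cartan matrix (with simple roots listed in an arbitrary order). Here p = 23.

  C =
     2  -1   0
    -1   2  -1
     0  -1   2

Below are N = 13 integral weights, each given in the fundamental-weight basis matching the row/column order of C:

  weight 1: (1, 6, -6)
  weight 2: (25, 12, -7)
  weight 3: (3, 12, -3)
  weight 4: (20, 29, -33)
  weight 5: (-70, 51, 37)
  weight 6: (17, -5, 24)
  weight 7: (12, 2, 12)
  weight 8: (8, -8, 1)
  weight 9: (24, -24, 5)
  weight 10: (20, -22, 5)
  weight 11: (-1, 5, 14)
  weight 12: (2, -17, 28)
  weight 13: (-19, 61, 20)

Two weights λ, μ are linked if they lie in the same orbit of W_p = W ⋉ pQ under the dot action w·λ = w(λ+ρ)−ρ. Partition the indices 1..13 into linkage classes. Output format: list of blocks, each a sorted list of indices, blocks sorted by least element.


Root system A_3: the 3×3 matrix C matches after relabeling.

W_23-reps of the 13 weights in Ā_23 (same 3-coord order as C):

    λ_1 → (2, 2, 5)
    λ_2 → (7, 3, 7)
    λ_3 → (4, 11, 2)
    λ_4 → (2, 2, 5)
    λ_5 → (0, 6, 15)
    λ_6 → (2, 2, 5)
    λ_7 → (7, 3, 7)
    λ_8 → (2, 2, 5)
    λ_9 → (0, 6, 15)
    λ_10 → (0, 6, 15)
    λ_11 → (0, 6, 15)
    λ_12 → (7, 3, 7)
    λ_13 → (2, 2, 5)

The 13 indices split into 4 linkage classes (same alcove rep ⇔ same W_23-dot-orbit):

[[1, 4, 6, 8, 13], [2, 7, 12], [3], [5, 9, 10, 11]]


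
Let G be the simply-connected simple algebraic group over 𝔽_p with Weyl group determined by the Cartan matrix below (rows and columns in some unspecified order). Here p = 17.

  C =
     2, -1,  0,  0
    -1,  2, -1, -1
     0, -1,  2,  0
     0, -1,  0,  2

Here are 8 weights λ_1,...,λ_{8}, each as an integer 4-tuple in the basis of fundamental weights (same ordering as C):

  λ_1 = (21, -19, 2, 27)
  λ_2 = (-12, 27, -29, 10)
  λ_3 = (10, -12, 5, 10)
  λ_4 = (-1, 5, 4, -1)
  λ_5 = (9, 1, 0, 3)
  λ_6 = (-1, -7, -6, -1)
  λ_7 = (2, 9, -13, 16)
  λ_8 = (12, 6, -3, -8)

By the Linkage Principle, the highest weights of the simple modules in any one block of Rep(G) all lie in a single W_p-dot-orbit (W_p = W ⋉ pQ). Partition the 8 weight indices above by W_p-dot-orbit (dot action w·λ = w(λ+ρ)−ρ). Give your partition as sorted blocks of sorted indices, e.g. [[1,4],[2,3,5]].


Root system D_4: the 4×4 matrix C matches after relabeling.

λ_j+ρ reflected into Ā_17 (⟨·,θ^∨⟩≤17); 4-tuples as given:

  [1] (10, 0, 1, 4)
  [2] (0, 6, 5, 0)
  [3] (0, 6, 5, 0)
  [4] (0, 6, 5, 0)
  [5] (10, 0, 1, 4)
  [6] (0, 6, 5, 0)
  [7] (10, 0, 1, 4)
  [8] (10, 0, 1, 4)

Grouping the 8 weights by Ā_17-representative: 2 linkage classes.

[[1, 5, 7, 8], [2, 3, 4, 6]]


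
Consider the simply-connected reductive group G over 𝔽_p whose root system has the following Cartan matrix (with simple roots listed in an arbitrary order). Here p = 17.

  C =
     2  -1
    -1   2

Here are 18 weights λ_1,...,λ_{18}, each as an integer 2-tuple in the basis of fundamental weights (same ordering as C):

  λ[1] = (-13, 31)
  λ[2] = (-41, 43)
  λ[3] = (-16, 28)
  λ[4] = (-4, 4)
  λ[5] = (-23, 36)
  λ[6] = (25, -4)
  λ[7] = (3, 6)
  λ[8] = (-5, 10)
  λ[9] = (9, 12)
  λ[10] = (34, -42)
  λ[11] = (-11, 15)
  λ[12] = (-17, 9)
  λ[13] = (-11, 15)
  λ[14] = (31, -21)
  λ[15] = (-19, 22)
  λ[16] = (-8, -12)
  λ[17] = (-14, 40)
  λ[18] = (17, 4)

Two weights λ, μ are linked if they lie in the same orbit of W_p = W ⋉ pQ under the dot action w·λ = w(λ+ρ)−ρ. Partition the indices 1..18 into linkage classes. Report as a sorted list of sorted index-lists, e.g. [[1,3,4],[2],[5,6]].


A_2 Cartan matrix, 2 simple roots permuted; ρ=(1,1).

Alcove-folded reps (p=17, 18 weights, presented ϖ-order):

    [1] (3, 2)
    [2] (4, 7)
    [3] (3, 2)
    [4] (3, 2)
    [5] (3, 2)
    [6] (8, 6)
    [7] (4, 7)
    [8] (4, 7)
    [9] (4, 7)
    [10] (10, 6)
    [11] (10, 6)
    [12] (10, 6)
    [13] (10, 6)
    [14] (3, 2)
    [15] (11, 1)
    [16] (10, 6)
    [17] (4, 7)
    [18] (11, 1)

Partition of {1..18} into 5 W_17-dot-orbits:

[[1, 3, 4, 5, 14], [2, 7, 8, 9, 17], [6], [10, 11, 12, 13, 16], [15, 18]]


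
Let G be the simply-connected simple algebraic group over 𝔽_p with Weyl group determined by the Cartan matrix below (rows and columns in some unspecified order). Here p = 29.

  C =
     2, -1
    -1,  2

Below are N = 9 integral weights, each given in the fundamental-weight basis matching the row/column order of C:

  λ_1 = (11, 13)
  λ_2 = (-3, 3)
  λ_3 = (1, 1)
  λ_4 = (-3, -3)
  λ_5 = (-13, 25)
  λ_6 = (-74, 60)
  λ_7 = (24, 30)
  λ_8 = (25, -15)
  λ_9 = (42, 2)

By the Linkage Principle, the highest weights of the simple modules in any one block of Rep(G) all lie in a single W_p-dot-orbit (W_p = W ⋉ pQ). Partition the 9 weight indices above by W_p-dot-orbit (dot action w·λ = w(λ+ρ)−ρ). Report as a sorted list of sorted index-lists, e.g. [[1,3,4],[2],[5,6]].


Type A_2, rank 2, |W|=6; reorder rows/cols to standard.

Each λ_j+ρ reduced to Ā_29; 2-tuples below use C's row order:

  λ_1 → (12, 14);  λ_2 → (2, 2);  λ_3 → (2, 2);  λ_4 → (2, 2);  λ_5 → (12, 14);  λ_6 → (12, 14);  λ_7 → (2, 2);  λ_8 → (12, 14);  λ_9 → (12, 14)

2 distinct reps among the 9 weights ⇒ 2 W_29-linkage classes:

[[1, 5, 6, 8, 9], [2, 3, 4, 7]]


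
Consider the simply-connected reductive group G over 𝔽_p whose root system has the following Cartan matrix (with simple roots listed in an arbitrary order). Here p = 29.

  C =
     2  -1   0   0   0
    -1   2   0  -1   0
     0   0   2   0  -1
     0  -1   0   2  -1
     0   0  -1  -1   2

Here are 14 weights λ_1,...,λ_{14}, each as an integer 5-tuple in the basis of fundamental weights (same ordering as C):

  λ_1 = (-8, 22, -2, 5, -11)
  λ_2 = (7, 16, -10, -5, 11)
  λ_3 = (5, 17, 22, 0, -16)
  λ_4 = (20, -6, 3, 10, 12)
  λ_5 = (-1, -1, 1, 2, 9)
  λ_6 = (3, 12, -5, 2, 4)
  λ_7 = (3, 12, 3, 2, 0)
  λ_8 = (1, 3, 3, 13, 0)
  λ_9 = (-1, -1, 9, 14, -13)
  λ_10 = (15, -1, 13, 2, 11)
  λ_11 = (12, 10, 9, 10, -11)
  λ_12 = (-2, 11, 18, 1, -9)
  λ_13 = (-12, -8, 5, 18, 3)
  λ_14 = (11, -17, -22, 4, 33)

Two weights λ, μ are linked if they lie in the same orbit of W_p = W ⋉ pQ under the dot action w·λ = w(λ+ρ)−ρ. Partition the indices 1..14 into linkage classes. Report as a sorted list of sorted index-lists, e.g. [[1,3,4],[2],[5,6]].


Type A_5, rank 5, |W|=720; reorder rows/cols to standard.

W_29-reps of the 14 weights in Ā_29 (same 5-coord order as C):

  1: (7, 11, 6, 1, 4)
  2: (4, 13, 4, 3, 1)
  3: (2, 4, 4, 14, 1)
  4: (1, 5, 11, 6, 2)
  5: (0, 0, 2, 3, 10)
  6: (4, 13, 4, 3, 1)
  7: (4, 13, 4, 3, 1)
  8: (2, 4, 4, 14, 1)
  9: (0, 0, 2, 3, 10)
  10: (0, 0, 2, 3, 10)
  11: (7, 11, 6, 1, 4)
  12: (1, 5, 11, 6, 2)
  13: (7, 11, 6, 1, 4)
  14: (1, 5, 11, 6, 2)

The 14 indices split into 5 linkage classes (same alcove rep ⇔ same W_29-dot-orbit):

[[1, 11, 13], [2, 6, 7], [3, 8], [4, 12, 14], [5, 9, 10]]


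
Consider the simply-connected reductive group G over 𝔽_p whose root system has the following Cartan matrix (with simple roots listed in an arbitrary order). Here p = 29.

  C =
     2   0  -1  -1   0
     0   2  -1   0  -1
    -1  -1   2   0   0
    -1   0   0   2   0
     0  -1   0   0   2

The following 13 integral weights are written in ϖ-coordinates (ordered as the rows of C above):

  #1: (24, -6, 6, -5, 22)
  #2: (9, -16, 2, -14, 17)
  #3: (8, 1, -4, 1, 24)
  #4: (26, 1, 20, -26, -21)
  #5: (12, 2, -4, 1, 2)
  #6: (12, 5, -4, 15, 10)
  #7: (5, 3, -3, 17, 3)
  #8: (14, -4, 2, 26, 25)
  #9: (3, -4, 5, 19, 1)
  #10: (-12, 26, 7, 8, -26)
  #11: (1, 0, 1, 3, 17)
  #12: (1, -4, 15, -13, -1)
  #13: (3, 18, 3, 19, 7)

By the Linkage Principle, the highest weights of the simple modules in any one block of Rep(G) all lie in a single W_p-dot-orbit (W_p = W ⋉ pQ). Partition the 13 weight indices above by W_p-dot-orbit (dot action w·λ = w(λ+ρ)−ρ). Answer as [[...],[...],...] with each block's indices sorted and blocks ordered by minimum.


A_5 Cartan matrix, 5 simple roots permuted; ρ=(1,1,1,1,1).

Alcove-folded reps (p=29, 13 weights, presented ϖ-order):

    1: (4, 2, 2, 17, 3)
    2: (10, 0, 3, 2, 3)
    3: (2, 1, 2, 4, 18)
    4: (2, 1, 2, 4, 18)
    5: (10, 0, 3, 2, 3)
    6: (10, 0, 3, 2, 3)
    7: (4, 2, 2, 17, 3)
    8: (10, 0, 3, 2, 3)
    9: (4, 2, 3, 19, 0)
    10: (2, 1, 2, 4, 18)
    11: (2, 1, 2, 4, 18)
    12: (10, 0, 3, 2, 3)
    13: (2, 1, 2, 4, 18)

4 distinct reps among the 13 weights ⇒ 4 W_29-linkage classes:

[[1, 7], [2, 5, 6, 8, 12], [3, 4, 10, 11, 13], [9]]


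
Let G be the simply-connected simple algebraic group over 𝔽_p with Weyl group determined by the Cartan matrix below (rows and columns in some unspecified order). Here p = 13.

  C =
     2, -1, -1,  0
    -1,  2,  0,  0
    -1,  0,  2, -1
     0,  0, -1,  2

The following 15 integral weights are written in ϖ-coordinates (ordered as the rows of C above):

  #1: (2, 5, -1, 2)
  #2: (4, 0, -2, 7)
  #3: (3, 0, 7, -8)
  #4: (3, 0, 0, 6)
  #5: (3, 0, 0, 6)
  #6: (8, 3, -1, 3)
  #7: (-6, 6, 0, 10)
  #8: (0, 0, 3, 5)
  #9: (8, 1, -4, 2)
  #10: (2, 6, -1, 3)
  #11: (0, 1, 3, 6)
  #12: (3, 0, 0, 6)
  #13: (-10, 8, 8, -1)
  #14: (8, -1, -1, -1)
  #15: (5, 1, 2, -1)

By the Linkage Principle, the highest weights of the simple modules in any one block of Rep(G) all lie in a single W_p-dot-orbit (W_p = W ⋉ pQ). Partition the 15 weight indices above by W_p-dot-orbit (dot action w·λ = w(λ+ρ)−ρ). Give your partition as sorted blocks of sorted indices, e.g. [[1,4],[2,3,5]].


C ↔ A_4 under row/col permutation; |W(A_4)| = 120.

Folding the 15 weights λ_j+ρ into Ā_13 (reps in the given 4-coord order):

  1: (3, 6, 0, 3);  2: (4, 1, 1, 7);  3: (4, 1, 1, 7);  4: (4, 1, 1, 7);  5: (4, 1, 1, 7);  6: (9, 0, 0, 0);  7: (1, 1, 4, 6);  8: (1, 1, 4, 6);  9: (6, 2, 3, 0);  10: (3, 6, 0, 3);  11: (1, 1, 4, 6);  12: (4, 1, 1, 7);  13: (9, 0, 0, 0);  14: (9, 0, 0, 0);  15: (6, 2, 3, 0)

Linkage partition of the 15 weights (5 classes, p=13):

[[1, 10], [2, 3, 4, 5, 12], [6, 13, 14], [7, 8, 11], [9, 15]]


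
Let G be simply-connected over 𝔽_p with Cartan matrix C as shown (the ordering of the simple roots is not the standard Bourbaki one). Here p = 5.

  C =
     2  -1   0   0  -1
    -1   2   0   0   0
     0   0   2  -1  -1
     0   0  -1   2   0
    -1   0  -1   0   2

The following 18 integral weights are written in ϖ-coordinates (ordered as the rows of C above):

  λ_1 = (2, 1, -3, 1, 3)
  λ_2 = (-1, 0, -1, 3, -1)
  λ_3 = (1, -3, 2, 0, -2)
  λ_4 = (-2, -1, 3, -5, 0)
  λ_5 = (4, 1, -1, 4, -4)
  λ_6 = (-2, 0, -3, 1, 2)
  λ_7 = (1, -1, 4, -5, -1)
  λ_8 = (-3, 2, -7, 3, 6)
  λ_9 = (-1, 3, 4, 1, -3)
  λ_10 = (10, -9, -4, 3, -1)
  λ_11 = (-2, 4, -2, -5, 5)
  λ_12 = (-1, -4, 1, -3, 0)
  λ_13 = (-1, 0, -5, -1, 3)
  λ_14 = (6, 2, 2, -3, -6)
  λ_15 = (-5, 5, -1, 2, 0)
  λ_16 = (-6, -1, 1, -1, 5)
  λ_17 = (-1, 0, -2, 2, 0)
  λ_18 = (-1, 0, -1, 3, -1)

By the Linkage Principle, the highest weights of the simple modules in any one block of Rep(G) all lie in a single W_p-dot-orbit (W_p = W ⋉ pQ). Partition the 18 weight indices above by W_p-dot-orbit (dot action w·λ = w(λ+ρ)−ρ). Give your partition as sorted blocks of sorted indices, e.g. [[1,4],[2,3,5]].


Dynkin diagram of C (from the 8 off-diagonal −1 entries): A_5.

λ_j+ρ reflected into Ā_5 (⟨·,θ^∨⟩≤5); 5-tuples as given:

  λ_1 → (1, 0, 2, 0, 0) · λ_2 → (0, 1, 0, 4, 0) · λ_3 → (1, 1, 2, 1, 0) · λ_4 → (0, 1, 0, 4, 0) · λ_5 → (0, 2, 1, 2, 0) · λ_6 → (1, 0, 2, 0, 0) · λ_7 → (0, 2, 1, 2, 0) · λ_8 → (1, 1, 2, 1, 0) · λ_9 → (0, 2, 1, 2, 0) · λ_10 → (1, 1, 2, 1, 0) · λ_11 → (0, 1, 0, 4, 0) · λ_12 → (1, 0, 2, 0, 0) · λ_13 → (0, 1, 0, 4, 0) · λ_14 → (0, 2, 1, 2, 0) · λ_15 → (1, 1, 2, 1, 0) · λ_16 → (0, 2, 1, 2, 0) · λ_17 → (0, 1, 1, 2, 0) · λ_18 → (0, 1, 0, 4, 0)

These 18 weights hit 5 W_5-dot-orbits; sizes (3, 5, 4, 5, 1):

[[1, 6, 12], [2, 4, 11, 13, 18], [3, 8, 10, 15], [5, 7, 9, 14, 16], [17]]


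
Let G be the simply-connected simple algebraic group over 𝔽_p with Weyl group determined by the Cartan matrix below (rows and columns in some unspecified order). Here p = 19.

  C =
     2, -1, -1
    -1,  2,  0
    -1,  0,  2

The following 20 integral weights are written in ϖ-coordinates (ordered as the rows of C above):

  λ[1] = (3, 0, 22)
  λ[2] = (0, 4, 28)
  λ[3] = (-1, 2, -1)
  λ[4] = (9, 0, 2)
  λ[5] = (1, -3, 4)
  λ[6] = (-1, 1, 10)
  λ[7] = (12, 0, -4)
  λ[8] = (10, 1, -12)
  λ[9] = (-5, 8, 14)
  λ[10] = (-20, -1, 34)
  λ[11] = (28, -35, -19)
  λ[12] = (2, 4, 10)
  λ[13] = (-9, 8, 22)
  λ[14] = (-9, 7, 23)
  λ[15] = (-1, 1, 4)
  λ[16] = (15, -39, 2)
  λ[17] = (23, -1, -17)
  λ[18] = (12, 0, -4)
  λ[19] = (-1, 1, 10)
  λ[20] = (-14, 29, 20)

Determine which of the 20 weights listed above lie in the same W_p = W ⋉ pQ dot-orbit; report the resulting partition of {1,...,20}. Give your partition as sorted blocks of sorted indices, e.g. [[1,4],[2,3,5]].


Cartan matrix: type A_3 (|W|=24); un-permuting the 3 rows.

W_19-reps of the 20 weights in Ā_19 (same 3-coord order as C):

  1: (4, 4, 10)
  2: (10, 1, 3)
  3: (0, 3, 0)
  4: (10, 1, 3)
  5: (0, 2, 5)
  6: (0, 2, 11)
  7: (10, 1, 3)
  8: (0, 2, 11)
  9: (4, 4, 10)
  10: (0, 3, 0)
  11: (4, 4, 10)
  12: (3, 5, 11)
  13: (4, 4, 10)
  14: (3, 5, 11)
  15: (0, 2, 5)
  16: (0, 3, 0)
  17: (3, 5, 11)
  18: (10, 1, 3)
  19: (0, 2, 11)
  20: (0, 2, 11)

The 20 indices split into 6 linkage classes (same alcove rep ⇔ same W_19-dot-orbit):

[[1, 9, 11, 13], [2, 4, 7, 18], [3, 10, 16], [5, 15], [6, 8, 19, 20], [12, 14, 17]]
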